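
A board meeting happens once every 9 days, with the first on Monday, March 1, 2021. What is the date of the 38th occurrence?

January 28, 2022

The 38th occurrence is 37 intervals after the first: 37 × 9 = 333 days after March 1, 2021.
March has 31 days — 30 days to the end of March leaves 303.
April has 30 days (273 left).
May has 31 days (242 left).
June has 30 days (212 left).
July has 31 days (181 left).
August has 31 days (150 left).
September has 30 days (120 left).
October has 31 days (89 left).
November has 30 days (59 left).
December has 31 days (28 left).
28 days into January → January 28, 2022.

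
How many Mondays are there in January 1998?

4

1 January 1998 is a Thursday; the first Monday on or after it is 5 January 1998 (4 days later).
From 5 January 1998 to 31 January 1998 is 31 − 5 = 26 days.
26 ÷ 7 = 3 full weeks with remainder 5, so 3 more Mondays after the first → 4.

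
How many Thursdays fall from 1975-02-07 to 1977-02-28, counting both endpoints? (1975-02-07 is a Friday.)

1975-02-07 is a Friday; the first Thursday on or after it is 1975-02-13 (6 days later).
From 1975-02-13 to 1977-02-28: 321 + 366 + 59 = 746 days (rest of 1975, 1976, to 1977-02-28 in 1977).
746 ÷ 7 = 106 full weeks with remainder 4, so 106 more Thursdays after the first → 107.

107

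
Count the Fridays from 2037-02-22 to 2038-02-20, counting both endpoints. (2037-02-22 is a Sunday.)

52

2037-02-22 is a Sunday; the first Friday on or after it is 2037-02-27 (5 days later).
From 2037-02-27 to 2038-02-20: 307 + 51 = 358 days (rest of 2037, to 2038-02-20 in 2038).
358 ÷ 7 = 51 full weeks with remainder 1, so 51 more Fridays after the first → 52.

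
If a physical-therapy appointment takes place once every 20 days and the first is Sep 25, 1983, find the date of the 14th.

The 14th occurrence is 13 intervals after the first: 13 × 20 = 260 days after Sep 25, 1983.
Sep has 30 days — 5 days to the end of Sep leaves 255.
Oct has 31 days (224 left).
Nov has 30 days (194 left).
Dec has 31 days (163 left).
Jan has 31 days (132 left).
Feb has 29 days (103 left).
Mar has 31 days (72 left).
Apr has 30 days (42 left).
May has 31 days (11 left).
11 days into Jun → Jun 11, 1984.

Jun 11, 1984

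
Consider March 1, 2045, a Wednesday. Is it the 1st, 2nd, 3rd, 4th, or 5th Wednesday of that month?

1st

Day 1 falls in week ⌈1/7⌉ of the month.
Days 1–7 hold the 1st Wednesday, 8–14 the 2nd, 15–21 the 3rd, 22–28 the 4th, 29–31 the 5th.
1 is in the range for the 1st.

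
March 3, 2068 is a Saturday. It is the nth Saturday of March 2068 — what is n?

Day 3 falls in week ⌈3/7⌉ of the month.
Days 1–7 hold the 1st Saturday, 8–14 the 2nd, 15–21 the 3rd, 22–28 the 4th, 29–31 the 5th.
3 is in the range for the 1st.

1st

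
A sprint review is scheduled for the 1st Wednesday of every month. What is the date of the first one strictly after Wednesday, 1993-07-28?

July 1993 starts on a Thursday, so its 1st Wednesday is 1993-07-07 (6 days in).
That is not after 1993-07-28, so look at August 1993.
August 1993 starts on a Sunday, so its 1st Wednesday is 1993-08-04 (3 days in).

1993-08-04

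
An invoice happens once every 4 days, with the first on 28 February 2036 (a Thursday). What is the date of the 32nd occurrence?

1 July 2036

The 32nd occurrence is 31 intervals after the first: 31 × 4 = 124 days after 28 February 2036.
February has 29 days — 1 day to the end of February leaves 123.
March has 31 days (92 left).
April has 30 days (62 left).
May has 31 days (31 left).
June has 30 days (1 left).
1 day into July → 1 July 2036.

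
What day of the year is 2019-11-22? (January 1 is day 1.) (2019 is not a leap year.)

Days in months before November: 31 + 28 + 31 + 30 + 31 + 30 + 31 + 31 + 30 + 31 = 304.
Plus 22 days into November → day 326.

326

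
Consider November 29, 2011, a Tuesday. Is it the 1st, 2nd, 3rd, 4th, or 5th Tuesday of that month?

Day 29 falls in week ⌈29/7⌉ of the month.
Days 1–7 hold the 1st Tuesday, 8–14 the 2nd, 15–21 the 3rd, 22–28 the 4th, 29–31 the 5th.
29 is in the range for the 5th.

5th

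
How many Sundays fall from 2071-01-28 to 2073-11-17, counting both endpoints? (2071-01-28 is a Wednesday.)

146

2071-01-28 is a Wednesday; the first Sunday on or after it is 2071-02-01 (4 days later).
From 2071-02-01 to 2073-11-17: 333 + 366 + 321 = 1020 days (rest of 2071, 2072, to 2073-11-17 in 2073).
1020 ÷ 7 = 145 full weeks with remainder 5, so 145 more Sundays after the first → 146.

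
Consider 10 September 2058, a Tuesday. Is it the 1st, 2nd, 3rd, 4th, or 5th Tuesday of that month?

2nd

Day 10 falls in week ⌈10/7⌉ of the month.
Days 1–7 hold the 1st Tuesday, 8–14 the 2nd, 15–21 the 3rd, 22–28 the 4th, 29–31 the 5th.
10 is in the range for the 2nd.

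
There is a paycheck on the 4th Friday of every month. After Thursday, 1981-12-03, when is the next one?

December 1981 starts on a Tuesday; its first Friday is the 4th, so the 4th Friday is the 25th — 1981-12-25.
1981-12-25 is after 1981-12-03, so that is the next one.

1981-12-25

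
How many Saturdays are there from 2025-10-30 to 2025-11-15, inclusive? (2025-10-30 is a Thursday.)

3

2025-10-30 is a Thursday; the first Saturday on or after it is 2025-11-01 (2 days later).
From 2025-11-01 to 2025-11-15 is 15 − 1 = 14 days.
14 ÷ 7 = 2 full weeks with remainder 0, so 2 more Saturdays after the first → 3.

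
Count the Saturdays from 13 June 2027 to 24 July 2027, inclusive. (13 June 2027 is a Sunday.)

13 June 2027 is a Sunday; the first Saturday on or after it is 19 June 2027 (6 days later).
From 19 June 2027 to 24 July 2027: 11 + 24 = 35 days (rest of June, July).
35 ÷ 7 = 5 full weeks with remainder 0, so 5 more Saturdays after the first → 6.

6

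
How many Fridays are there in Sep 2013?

4

Sep 1, 2013 is a Sunday; the first Friday on or after it is Sep 6, 2013 (5 days later).
From Sep 6, 2013 to Sep 30, 2013 is 30 − 6 = 24 days.
24 ÷ 7 = 3 full weeks with remainder 3, so 3 more Fridays after the first → 4.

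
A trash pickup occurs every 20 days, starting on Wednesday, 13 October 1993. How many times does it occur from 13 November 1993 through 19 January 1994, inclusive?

Occurrences land 20·i days after 13 October 1993 for i = 0, 1, 2, …
13 November 1993 is 31 days after the start; 31 ÷ 20 = 1 remainder 11; since the remainder is 11, round up to i = 2. First occurrence in the window: #3 on 22 November 1993 (2×20 = 40 days in).
19 January 1994 is 98 days after the start; 98 ÷ 20 = 4 remainder 18. Last occurrence in the window: #5 on 1 January 1994.
Occurrences #3 through #5: 3 in total.

3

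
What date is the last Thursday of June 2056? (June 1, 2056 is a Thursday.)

June 2056 begins on a Thursday, so the first Thursday is June 1.
June 2056 has 30 days. Adding weeks: 1, 8, 15, 22, 29 — the last one ≤ 30 is the 29th.

June 29, 2056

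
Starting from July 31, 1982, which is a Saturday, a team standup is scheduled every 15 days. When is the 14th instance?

The 14th occurrence is 13 intervals after the first: 13 × 15 = 195 days after July 31, 1982.
July has 31 days — 0 days to the end of July leaves 195.
August has 31 days (164 left).
September has 30 days (134 left).
October has 31 days (103 left).
November has 30 days (73 left).
December has 31 days (42 left).
January has 31 days (11 left).
11 days into February → February 11, 1983.

February 11, 1983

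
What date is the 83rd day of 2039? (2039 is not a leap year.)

January has 31 days (83 − 31 = 52 remain).
February has 28 days (52 − 28 = 24 remain).
24 into March → March 24.

2039-03-24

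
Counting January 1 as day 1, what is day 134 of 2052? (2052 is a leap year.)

May 13, 2052

January has 31 days (134 − 31 = 103 remain).
February has 29 days (103 − 29 = 74 remain).
March has 31 days (74 − 31 = 43 remain).
April has 30 days (43 − 30 = 13 remain).
13 into May → May 13.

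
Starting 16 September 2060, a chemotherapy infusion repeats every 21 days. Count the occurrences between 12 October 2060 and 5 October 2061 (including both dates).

Occurrences land 21·i days after 16 September 2060 for i = 0, 1, 2, …
12 October 2060 is 26 days after the start; 26 ÷ 21 = 1 remainder 5; since the remainder is 5, round up to i = 2. First occurrence in the window: #3 on 28 October 2060 (2×21 = 42 days in).
5 October 2061 is 384 days after the start; 384 ÷ 21 = 18 remainder 6. Last occurrence in the window: #19 on 29 September 2061.
Occurrences #3 through #19: 17 in total.

17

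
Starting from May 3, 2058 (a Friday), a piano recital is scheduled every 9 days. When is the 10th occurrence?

The 10th occurrence is 9 intervals after the first: 9 × 9 = 81 days after May 3, 2058.
May has 31 days — 28 days to the end of May leaves 53.
June has 30 days (23 left).
23 days into July → July 23, 2058.

July 23, 2058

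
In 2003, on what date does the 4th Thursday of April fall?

24 April 2003

April 2003 begins on a Tuesday, so the first Thursday is April 3 (2 days later).
The 4th Thursday is 3 weeks later: 3 + 21 = 24.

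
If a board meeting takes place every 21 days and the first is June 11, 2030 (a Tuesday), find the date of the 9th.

The 9th occurrence is 8 intervals after the first: 8 × 21 = 168 days after June 11, 2030.
June has 30 days — 19 days to the end of June leaves 149.
July has 31 days (118 left).
August has 31 days (87 left).
September has 30 days (57 left).
October has 31 days (26 left).
26 days into November → November 26, 2030.

November 26, 2030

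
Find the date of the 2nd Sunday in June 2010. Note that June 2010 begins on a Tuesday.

June 13, 2010

June 2010 begins on a Tuesday, so the first Sunday is June 6 (5 days later).
The 2nd Sunday is 1 weeks later: 6 + 7 = 13.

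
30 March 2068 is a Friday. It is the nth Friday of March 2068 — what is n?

Day 30 falls in week ⌈30/7⌉ of the month.
Days 1–7 hold the 1st Friday, 8–14 the 2nd, 15–21 the 3rd, 22–28 the 4th, 29–31 the 5th.
30 is in the range for the 5th.

5th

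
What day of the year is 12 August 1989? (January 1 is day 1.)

224

Days in months before August: 31 + 28 + 31 + 30 + 31 + 30 + 31 = 212.
Plus 12 days into August → day 224.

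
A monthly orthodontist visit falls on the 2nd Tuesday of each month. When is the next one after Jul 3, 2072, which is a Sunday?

Jul 2072 starts on a Friday; its first Tuesday is the 5th, so the 2nd Tuesday is the 12th — Jul 12, 2072.
Jul 12, 2072 is after Jul 3, 2072, so that is the next one.

Jul 12, 2072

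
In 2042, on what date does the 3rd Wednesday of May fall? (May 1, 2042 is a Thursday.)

May 2042 begins on a Thursday, so the first Wednesday is May 7 (6 days later).
The 3rd Wednesday is 2 weeks later: 7 + 14 = 21.

May 21, 2042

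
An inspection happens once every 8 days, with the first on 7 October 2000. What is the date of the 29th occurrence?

The 29th occurrence is 28 intervals after the first: 28 × 8 = 224 days after 7 October 2000.
October has 31 days — 24 days to the end of October leaves 200.
November has 30 days (170 left).
December has 31 days (139 left).
January has 31 days (108 left).
February has 28 days (80 left).
March has 31 days (49 left).
April has 30 days (19 left).
19 days into May → 19 May 2001.

19 May 2001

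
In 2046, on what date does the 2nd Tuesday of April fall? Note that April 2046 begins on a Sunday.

April 10, 2046

April 2046 begins on a Sunday, so the first Tuesday is April 3 (2 days later).
The 2nd Tuesday is 1 weeks later: 3 + 7 = 10.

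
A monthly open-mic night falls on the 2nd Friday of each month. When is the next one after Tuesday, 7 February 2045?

10 February 2045

February 2045 starts on a Wednesday; its first Friday is the 3rd, so the 2nd Friday is the 10th — 10 February 2045.
10 February 2045 is after 7 February 2045, so that is the next one.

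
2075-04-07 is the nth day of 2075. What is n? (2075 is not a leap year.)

Days in months before April: 31 + 28 + 31 = 90.
Plus 7 days into April → day 97.

97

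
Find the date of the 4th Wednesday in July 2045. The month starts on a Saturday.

2045-07-26

July 2045 begins on a Saturday, so the first Wednesday is July 5 (4 days later).
The 4th Wednesday is 3 weeks later: 5 + 21 = 26.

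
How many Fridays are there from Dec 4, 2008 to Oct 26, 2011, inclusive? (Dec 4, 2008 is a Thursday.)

151

Dec 4, 2008 is a Thursday; the first Friday on or after it is Dec 5, 2008 (1 day later).
From Dec 5, 2008 to Oct 26, 2011: 26 + 365 + 365 + 299 = 1055 days (rest of 2008, 2009, 2010, to Oct 26, 2011 in 2011).
1055 ÷ 7 = 150 full weeks with remainder 5, so 150 more Fridays after the first → 151.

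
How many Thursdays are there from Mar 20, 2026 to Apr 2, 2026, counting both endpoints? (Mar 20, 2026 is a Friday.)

2

Mar 20, 2026 is a Friday; the first Thursday on or after it is Mar 26, 2026 (6 days later).
From Mar 26, 2026 to Apr 2, 2026: 5 + 2 = 7 days (rest of Mar, Apr).
7 ÷ 7 = 1 full weeks with remainder 0, so 1 more Thursdays after the first → 2.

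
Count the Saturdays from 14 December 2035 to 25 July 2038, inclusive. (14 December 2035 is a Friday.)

137

14 December 2035 is a Friday; the first Saturday on or after it is 15 December 2035 (1 day later).
From 15 December 2035 to 25 July 2038: 16 + 366 + 365 + 206 = 953 days (rest of 2035, 2036, 2037, to 25 July 2038 in 2038).
953 ÷ 7 = 136 full weeks with remainder 1, so 136 more Saturdays after the first → 137.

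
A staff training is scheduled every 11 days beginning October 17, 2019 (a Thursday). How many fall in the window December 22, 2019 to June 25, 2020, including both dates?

Occurrences land 11·i days after October 17, 2019 for i = 0, 1, 2, …
December 22, 2019 is 66 days after the start; 66 ÷ 11 = 6 remainder 0. First occurrence in the window: #7 on December 22, 2019 (6×11 = 66 days in).
June 25, 2020 is 252 days after the start; 252 ÷ 11 = 22 remainder 10. Last occurrence in the window: #23 on June 15, 2020.
Occurrences #7 through #23: 17 in total.

17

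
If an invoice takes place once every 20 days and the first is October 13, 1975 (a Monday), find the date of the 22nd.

The 22nd occurrence is 21 intervals after the first: 21 × 20 = 420 days after October 13, 1975.
October has 31 days — 18 days to the end of October leaves 402.
From end of October to end of 1975 is 61 days (341 left).
January has 31 days (310 left).
February has 29 days (281 left).
March has 31 days (250 left).
April has 30 days (220 left).
May has 31 days (189 left).
June has 30 days (159 left).
July has 31 days (128 left).
August has 31 days (97 left).
September has 30 days (67 left).
October has 31 days (36 left).
November has 30 days (6 left).
6 days into December → December 6, 1976.

December 6, 1976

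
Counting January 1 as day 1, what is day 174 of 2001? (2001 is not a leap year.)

January has 31 days (174 − 31 = 143 remain).
February has 28 days (143 − 28 = 115 remain).
March has 31 days (115 − 31 = 84 remain).
April has 30 days (84 − 30 = 54 remain).
May has 31 days (54 − 31 = 23 remain).
23 into June → June 23.

2001-06-23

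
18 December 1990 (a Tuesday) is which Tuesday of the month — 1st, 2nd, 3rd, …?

Day 18 falls in week ⌈18/7⌉ of the month.
Days 1–7 hold the 1st Tuesday, 8–14 the 2nd, 15–21 the 3rd, 22–28 the 4th, 29–31 the 5th.
18 is in the range for the 3rd.

3rd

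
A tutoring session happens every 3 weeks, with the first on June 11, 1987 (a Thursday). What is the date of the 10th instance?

December 17, 1987

The 10th occurrence is 9 intervals after the first: 9 × 21 = 189 days after June 11, 1987.
June has 30 days — 19 days to the end of June leaves 170.
July has 31 days (139 left).
August has 31 days (108 left).
September has 30 days (78 left).
October has 31 days (47 left).
November has 30 days (17 left).
17 days into December → December 17, 1987.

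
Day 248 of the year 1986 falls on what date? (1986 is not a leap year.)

September 5, 1986

January has 31 days (248 − 31 = 217 remain).
February has 28 days (217 − 28 = 189 remain).
March has 31 days (189 − 31 = 158 remain).
April has 30 days (158 − 30 = 128 remain).
May has 31 days (128 − 31 = 97 remain).
June has 30 days (97 − 30 = 67 remain).
July has 31 days (67 − 31 = 36 remain).
August has 31 days (36 − 31 = 5 remain).
5 into September → September 5.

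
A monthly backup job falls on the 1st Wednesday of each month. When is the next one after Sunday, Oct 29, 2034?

Nov 1, 2034

Oct 2034 starts on a Sunday, so its 1st Wednesday is Oct 4, 2034 (3 days in).
That is not after Oct 29, 2034, so look at Nov 2034.
Nov 2034 starts on a Wednesday, so its 1st Wednesday is Nov 1, 2034.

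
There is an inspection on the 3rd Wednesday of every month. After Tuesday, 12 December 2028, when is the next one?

December 2028 starts on a Friday; its first Wednesday is the 6th, so the 3rd Wednesday is the 20th — 20 December 2028.
20 December 2028 is after 12 December 2028, so that is the next one.

20 December 2028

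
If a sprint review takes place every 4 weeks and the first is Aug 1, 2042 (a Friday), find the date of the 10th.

Apr 10, 2043

The 10th occurrence is 9 intervals after the first: 9 × 28 = 252 days after Aug 1, 2042.
Aug has 31 days — 30 days to the end of Aug leaves 222.
Sep has 30 days (192 left).
Oct has 31 days (161 left).
Nov has 30 days (131 left).
Dec has 31 days (100 left).
Jan has 31 days (69 left).
Feb has 28 days (41 left).
Mar has 31 days (10 left).
10 days into Apr → Apr 10, 2043.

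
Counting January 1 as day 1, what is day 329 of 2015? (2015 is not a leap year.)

January has 31 days (329 − 31 = 298 remain).
February has 28 days (298 − 28 = 270 remain).
March has 31 days (270 − 31 = 239 remain).
April has 30 days (239 − 30 = 209 remain).
May has 31 days (209 − 31 = 178 remain).
June has 30 days (178 − 30 = 148 remain).
July has 31 days (148 − 31 = 117 remain).
August has 31 days (117 − 31 = 86 remain).
September has 30 days (86 − 30 = 56 remain).
October has 31 days (56 − 31 = 25 remain).
25 into November → November 25.

25 November 2015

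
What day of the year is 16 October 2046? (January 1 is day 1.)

Days in months before October: 31 + 28 + 31 + 30 + 31 + 30 + 31 + 31 + 30 = 273.
Plus 16 days into October → day 289.

289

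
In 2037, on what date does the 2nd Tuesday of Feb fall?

Feb 2037 begins on a Sunday, so the first Tuesday is Feb 3 (2 days later).
The 2nd Tuesday is 1 weeks later: 3 + 7 = 10.

Feb 10, 2037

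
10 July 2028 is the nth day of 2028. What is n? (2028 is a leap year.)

192

Days in months before July: 31 + 29 + 31 + 30 + 31 + 30 = 182.
Plus 10 days into July → day 192.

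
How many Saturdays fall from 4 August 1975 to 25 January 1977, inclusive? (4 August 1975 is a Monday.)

4 August 1975 is a Monday; the first Saturday on or after it is 9 August 1975 (5 days later).
From 9 August 1975 to 25 January 1977: 144 + 366 + 25 = 535 days (rest of 1975, 1976, to 25 January 1977 in 1977).
535 ÷ 7 = 76 full weeks with remainder 3, so 76 more Saturdays after the first → 77.

77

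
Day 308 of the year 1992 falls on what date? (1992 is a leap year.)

January has 31 days (308 − 31 = 277 remain).
February has 29 days (277 − 29 = 248 remain).
March has 31 days (248 − 31 = 217 remain).
April has 30 days (217 − 30 = 187 remain).
May has 31 days (187 − 31 = 156 remain).
June has 30 days (156 − 30 = 126 remain).
July has 31 days (126 − 31 = 95 remain).
August has 31 days (95 − 31 = 64 remain).
September has 30 days (64 − 30 = 34 remain).
October has 31 days (34 − 31 = 3 remain).
3 into November → November 3.

3 November 1992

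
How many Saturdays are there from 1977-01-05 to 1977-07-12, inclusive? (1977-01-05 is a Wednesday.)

1977-01-05 is a Wednesday; the first Saturday on or after it is 1977-01-08 (3 days later).
From 1977-01-08 to 1977-07-12: 23 + 28 + 31 + 30 + 31 + 30 + 12 = 185 days (rest of January, February, March, April, May, June, July).
185 ÷ 7 = 26 full weeks with remainder 3, so 26 more Saturdays after the first → 27.

27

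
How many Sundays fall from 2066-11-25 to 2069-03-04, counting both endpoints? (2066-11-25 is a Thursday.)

119

2066-11-25 is a Thursday; the first Sunday on or after it is 2066-11-28 (3 days later).
From 2066-11-28 to 2069-03-04: 33 + 365 + 366 + 63 = 827 days (rest of 2066, 2067, 2068, to 2069-03-04 in 2069).
827 ÷ 7 = 118 full weeks with remainder 1, so 118 more Sundays after the first → 119.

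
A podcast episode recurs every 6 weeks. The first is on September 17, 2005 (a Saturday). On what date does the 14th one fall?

March 17, 2007

The 14th occurrence is 13 intervals after the first: 13 × 42 = 546 days after September 17, 2005.
September has 30 days — 13 days to the end of September leaves 533.
From end of September to end of 2005 is 92 days (441 left).
2006 has 365 days (76 left).
January has 31 days (45 left).
February has 28 days (17 left).
17 days into March → March 17, 2007.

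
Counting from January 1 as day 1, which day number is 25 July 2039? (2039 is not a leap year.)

206

Days in months before July: 31 + 28 + 31 + 30 + 31 + 30 = 181.
Plus 25 days into July → day 206.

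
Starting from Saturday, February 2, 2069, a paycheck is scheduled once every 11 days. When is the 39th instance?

The 39th occurrence is 38 intervals after the first: 38 × 11 = 418 days after February 2, 2069.
February has 28 days — 26 days to the end of February leaves 392.
March has 31 days (361 left).
April has 30 days (331 left).
May has 31 days (300 left).
June has 30 days (270 left).
July has 31 days (239 left).
August has 31 days (208 left).
September has 30 days (178 left).
October has 31 days (147 left).
November has 30 days (117 left).
December has 31 days (86 left).
January has 31 days (55 left).
February has 28 days (27 left).
27 days into March → March 27, 2070.

March 27, 2070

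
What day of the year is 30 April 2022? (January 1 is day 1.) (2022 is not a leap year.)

120

Days in months before April: 31 + 28 + 31 = 90.
Plus 30 days into April → day 120.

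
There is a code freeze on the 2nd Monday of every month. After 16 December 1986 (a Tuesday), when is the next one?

12 January 1987

December 1986 starts on a Monday; its first Monday is the 1st, so the 2nd Monday is the 8th — 8 December 1986.
That is not after 16 December 1986, so look at January 1987.
January 1987 starts on a Thursday; its first Monday is the 5th, so the 2nd Monday is the 12th — 12 January 1987.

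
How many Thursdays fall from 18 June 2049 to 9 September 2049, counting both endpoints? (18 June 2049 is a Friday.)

12

18 June 2049 is a Friday; the first Thursday on or after it is 24 June 2049 (6 days later).
From 24 June 2049 to 9 September 2049: 6 + 31 + 31 + 9 = 77 days (rest of June, July, August, September).
77 ÷ 7 = 11 full weeks with remainder 0, so 11 more Thursdays after the first → 12.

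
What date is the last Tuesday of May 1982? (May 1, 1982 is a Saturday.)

May 25, 1982

May 1982 begins on a Saturday, so the first Tuesday is May 4 (3 days later).
May 1982 has 31 days. Adding weeks: 4, 11, 18, 25 — the last one ≤ 31 is the 25th.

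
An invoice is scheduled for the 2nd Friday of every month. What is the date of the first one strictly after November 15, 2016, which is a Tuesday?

November 2016 starts on a Tuesday; its first Friday is the 4th, so the 2nd Friday is the 11th — November 11, 2016.
That is not after November 15, 2016, so look at December 2016.
December 2016 starts on a Thursday; its first Friday is the 2nd, so the 2nd Friday is the 9th — December 9, 2016.

December 9, 2016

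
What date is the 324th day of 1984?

November 19, 1984

January has 31 days (324 − 31 = 293 remain).
February has 29 days (293 − 29 = 264 remain).
March has 31 days (264 − 31 = 233 remain).
April has 30 days (233 − 30 = 203 remain).
May has 31 days (203 − 31 = 172 remain).
June has 30 days (172 − 30 = 142 remain).
July has 31 days (142 − 31 = 111 remain).
August has 31 days (111 − 31 = 80 remain).
September has 30 days (80 − 30 = 50 remain).
October has 31 days (50 − 31 = 19 remain).
19 into November → November 19.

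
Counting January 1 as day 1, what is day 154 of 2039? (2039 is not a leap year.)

January has 31 days (154 − 31 = 123 remain).
February has 28 days (123 − 28 = 95 remain).
March has 31 days (95 − 31 = 64 remain).
April has 30 days (64 − 30 = 34 remain).
May has 31 days (34 − 31 = 3 remain).
3 into June → June 3.

June 3, 2039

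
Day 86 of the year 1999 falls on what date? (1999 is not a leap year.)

January has 31 days (86 − 31 = 55 remain).
February has 28 days (55 − 28 = 27 remain).
27 into March → March 27.

27 March 1999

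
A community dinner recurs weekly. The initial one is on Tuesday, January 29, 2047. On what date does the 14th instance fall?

The 14th occurrence is 13 intervals after the first: 13 × 7 = 91 days after January 29, 2047.
January has 31 days — 2 days to the end of January leaves 89.
February has 28 days (61 left).
March has 31 days (30 left).
30 days into April → April 30, 2047.

April 30, 2047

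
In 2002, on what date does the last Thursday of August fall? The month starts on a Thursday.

2002-08-29

August 2002 begins on a Thursday, so the first Thursday is August 1.
August 2002 has 31 days. Adding weeks: 1, 8, 15, 22, 29 — the last one ≤ 31 is the 29th.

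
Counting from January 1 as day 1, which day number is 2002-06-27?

178

Days in months before June: 31 + 28 + 31 + 30 + 31 = 151.
Plus 27 days into June → day 178.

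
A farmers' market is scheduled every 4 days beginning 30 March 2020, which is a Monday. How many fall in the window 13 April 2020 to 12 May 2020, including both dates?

7

Occurrences land 4·i days after 30 March 2020 for i = 0, 1, 2, …
13 April 2020 is 14 days after the start; 14 ÷ 4 = 3 remainder 2; since the remainder is 2, round up to i = 4. First occurrence in the window: #5 on 15 April 2020 (4×4 = 16 days in).
12 May 2020 is 43 days after the start; 43 ÷ 4 = 10 remainder 3. Last occurrence in the window: #11 on 9 May 2020.
Occurrences #5 through #11: 7 in total.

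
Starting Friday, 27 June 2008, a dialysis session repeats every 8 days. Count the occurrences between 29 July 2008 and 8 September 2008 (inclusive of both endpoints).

Occurrences land 8·i days after 27 June 2008 for i = 0, 1, 2, …
29 July 2008 is 32 days after the start; 32 ÷ 8 = 4 remainder 0. First occurrence in the window: #5 on 29 July 2008 (4×8 = 32 days in).
8 September 2008 is 73 days after the start; 73 ÷ 8 = 9 remainder 1. Last occurrence in the window: #10 on 7 September 2008.
Occurrences #5 through #10: 6 in total.

6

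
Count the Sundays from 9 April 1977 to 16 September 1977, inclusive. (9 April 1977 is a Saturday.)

23

9 April 1977 is a Saturday; the first Sunday on or after it is 10 April 1977 (1 day later).
From 10 April 1977 to 16 September 1977: 20 + 31 + 30 + 31 + 31 + 16 = 159 days (rest of April, May, June, July, August, September).
159 ÷ 7 = 22 full weeks with remainder 5, so 22 more Sundays after the first → 23.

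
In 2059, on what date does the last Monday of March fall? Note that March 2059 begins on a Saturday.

2059-03-31

March 2059 begins on a Saturday, so the first Monday is March 3 (2 days later).
March 2059 has 31 days. Adding weeks: 3, 10, 17, 24, 31 — the last one ≤ 31 is the 31st.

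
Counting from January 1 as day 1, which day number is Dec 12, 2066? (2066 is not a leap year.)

Days in months before Dec: 31 + 28 + 31 + 30 + 31 + 30 + 31 + 31 + 30 + 31 + 30 = 334.
Plus 12 days into Dec → day 346.

346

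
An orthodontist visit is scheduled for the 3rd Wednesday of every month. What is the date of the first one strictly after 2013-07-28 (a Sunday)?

July 2013 starts on a Monday; its first Wednesday is the 3rd, so the 3rd Wednesday is the 17th — 2013-07-17.
That is not after 2013-07-28, so look at August 2013.
August 2013 starts on a Thursday; its first Wednesday is the 7th, so the 3rd Wednesday is the 21st — 2013-08-21.

2013-08-21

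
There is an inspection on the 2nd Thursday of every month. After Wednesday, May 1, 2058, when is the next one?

May 2058 starts on a Wednesday; its first Thursday is the 2nd, so the 2nd Thursday is the 9th — May 9, 2058.
May 9, 2058 is after May 1, 2058, so that is the next one.

May 9, 2058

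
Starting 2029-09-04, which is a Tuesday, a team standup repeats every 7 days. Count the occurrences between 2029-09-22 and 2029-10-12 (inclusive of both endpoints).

3

Occurrences land 7·i days after 2029-09-04 for i = 0, 1, 2, …
2029-09-22 is 18 days after the start; 18 ÷ 7 = 2 remainder 4; since the remainder is 4, round up to i = 3. First occurrence in the window: #4 on 2029-09-25 (3×7 = 21 days in).
2029-10-12 is 38 days after the start; 38 ÷ 7 = 5 remainder 3. Last occurrence in the window: #6 on 2029-10-09.
Occurrences #4 through #6: 3 in total.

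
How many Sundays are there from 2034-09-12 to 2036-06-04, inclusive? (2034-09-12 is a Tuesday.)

2034-09-12 is a Tuesday; the first Sunday on or after it is 2034-09-17 (5 days later).
From 2034-09-17 to 2036-06-04: 105 + 365 + 156 = 626 days (rest of 2034, 2035, to 2036-06-04 in 2036).
626 ÷ 7 = 89 full weeks with remainder 3, so 89 more Sundays after the first → 90.

90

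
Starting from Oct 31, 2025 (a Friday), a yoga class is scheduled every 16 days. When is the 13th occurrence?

May 11, 2026

The 13th occurrence is 12 intervals after the first: 12 × 16 = 192 days after Oct 31, 2025.
Oct has 31 days — 0 days to the end of Oct leaves 192.
Nov has 30 days (162 left).
Dec has 31 days (131 left).
Jan has 31 days (100 left).
Feb has 28 days (72 left).
Mar has 31 days (41 left).
Apr has 30 days (11 left).
11 days into May → May 11, 2026.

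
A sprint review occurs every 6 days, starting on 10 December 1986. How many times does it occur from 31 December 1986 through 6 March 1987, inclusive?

11

Occurrences land 6·i days after 10 December 1986 for i = 0, 1, 2, …
31 December 1986 is 21 days after the start; 21 ÷ 6 = 3 remainder 3; since the remainder is 3, round up to i = 4. First occurrence in the window: #5 on 3 January 1987 (4×6 = 24 days in).
6 March 1987 is 86 days after the start; 86 ÷ 6 = 14 remainder 2. Last occurrence in the window: #15 on 4 March 1987.
Occurrences #5 through #15: 11 in total.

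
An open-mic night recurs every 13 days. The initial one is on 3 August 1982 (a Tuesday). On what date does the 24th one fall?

29 May 1983

The 24th occurrence is 23 intervals after the first: 23 × 13 = 299 days after 3 August 1982.
August has 31 days — 28 days to the end of August leaves 271.
September has 30 days (241 left).
October has 31 days (210 left).
November has 30 days (180 left).
December has 31 days (149 left).
January has 31 days (118 left).
February has 28 days (90 left).
March has 31 days (59 left).
April has 30 days (29 left).
29 days into May → 29 May 1983.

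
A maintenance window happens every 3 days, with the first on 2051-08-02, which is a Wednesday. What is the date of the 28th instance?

The 28th occurrence is 27 intervals after the first: 27 × 3 = 81 days after 2051-08-02.
August has 31 days — 29 days to the end of August leaves 52.
September has 30 days (22 left).
22 days into October → 2051-10-22.

2051-10-22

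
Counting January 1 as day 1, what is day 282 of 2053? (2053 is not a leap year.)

Oct 9, 2053

Jan has 31 days (282 − 31 = 251 remain).
Feb has 28 days (251 − 28 = 223 remain).
Mar has 31 days (223 − 31 = 192 remain).
Apr has 30 days (192 − 30 = 162 remain).
May has 31 days (162 − 31 = 131 remain).
Jun has 30 days (131 − 30 = 101 remain).
Jul has 31 days (101 − 31 = 70 remain).
Aug has 31 days (70 − 31 = 39 remain).
Sep has 30 days (39 − 30 = 9 remain).
9 into Oct → Oct 9.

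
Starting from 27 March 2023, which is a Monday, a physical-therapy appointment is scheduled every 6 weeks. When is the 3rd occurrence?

19 June 2023

The 3rd occurrence is 2 intervals after the first: 2 × 42 = 84 days after 27 March 2023.
March has 31 days — 4 days to the end of March leaves 80.
April has 30 days (50 left).
May has 31 days (19 left).
19 days into June → 19 June 2023.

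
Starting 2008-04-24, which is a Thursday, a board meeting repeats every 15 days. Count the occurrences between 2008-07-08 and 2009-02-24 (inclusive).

Occurrences land 15·i days after 2008-04-24 for i = 0, 1, 2, …
2008-07-08 is 75 days after the start; 75 ÷ 15 = 5 remainder 0. First occurrence in the window: #6 on 2008-07-08 (5×15 = 75 days in).
2009-02-24 is 306 days after the start; 306 ÷ 15 = 20 remainder 6. Last occurrence in the window: #21 on 2009-02-18.
Occurrences #6 through #21: 16 in total.

16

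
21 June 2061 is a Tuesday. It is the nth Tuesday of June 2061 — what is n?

3rd

Day 21 falls in week ⌈21/7⌉ of the month.
Days 1–7 hold the 1st Tuesday, 8–14 the 2nd, 15–21 the 3rd, 22–28 the 4th, 29–31 the 5th.
21 is in the range for the 3rd.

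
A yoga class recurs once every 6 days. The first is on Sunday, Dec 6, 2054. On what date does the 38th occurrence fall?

Jul 16, 2055

The 38th occurrence is 37 intervals after the first: 37 × 6 = 222 days after Dec 6, 2054.
Dec has 31 days — 25 days to the end of Dec leaves 197.
Jan has 31 days (166 left).
Feb has 28 days (138 left).
Mar has 31 days (107 left).
Apr has 30 days (77 left).
May has 31 days (46 left).
Jun has 30 days (16 left).
16 days into Jul → Jul 16, 2055.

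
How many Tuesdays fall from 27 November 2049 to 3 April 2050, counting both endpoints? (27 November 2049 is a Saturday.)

18

27 November 2049 is a Saturday; the first Tuesday on or after it is 30 November 2049 (3 days later).
From 30 November 2049 to 3 April 2050: 0 + 31 + 31 + 28 + 31 + 3 = 124 days (rest of November, December, January, February, March, April).
124 ÷ 7 = 17 full weeks with remainder 5, so 17 more Tuesdays after the first → 18.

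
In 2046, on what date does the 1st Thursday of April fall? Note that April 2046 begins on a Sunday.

April 2046 begins on a Sunday, so the first Thursday is April 5 (4 days later).

April 5, 2046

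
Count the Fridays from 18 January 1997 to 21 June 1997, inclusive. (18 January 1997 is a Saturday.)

22

18 January 1997 is a Saturday; the first Friday on or after it is 24 January 1997 (6 days later).
From 24 January 1997 to 21 June 1997: 7 + 28 + 31 + 30 + 31 + 21 = 148 days (rest of January, February, March, April, May, June).
148 ÷ 7 = 21 full weeks with remainder 1, so 21 more Fridays after the first → 22.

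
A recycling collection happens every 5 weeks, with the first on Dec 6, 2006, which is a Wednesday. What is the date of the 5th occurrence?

The 5th occurrence is 4 intervals after the first: 4 × 35 = 140 days after Dec 6, 2006.
Dec has 31 days — 25 days to the end of Dec leaves 115.
Jan has 31 days (84 left).
Feb has 28 days (56 left).
Mar has 31 days (25 left).
25 days into Apr → Apr 25, 2007.

Apr 25, 2007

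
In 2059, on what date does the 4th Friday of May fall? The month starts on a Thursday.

May 2059 begins on a Thursday, so the first Friday is May 2 (1 day later).
The 4th Friday is 3 weeks later: 2 + 21 = 23.

23 May 2059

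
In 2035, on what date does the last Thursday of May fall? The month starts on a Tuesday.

May 2035 begins on a Tuesday, so the first Thursday is May 3 (2 days later).
May 2035 has 31 days. Adding weeks: 3, 10, 17, 24, 31 — the last one ≤ 31 is the 31st.

2035-05-31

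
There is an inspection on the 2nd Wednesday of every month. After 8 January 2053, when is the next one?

January 2053 starts on a Wednesday; its first Wednesday is the 1st, so the 2nd Wednesday is the 8th — 8 January 2053.
That is not after 8 January 2053, so look at February 2053.
February 2053 starts on a Saturday; its first Wednesday is the 5th, so the 2nd Wednesday is the 12th — 12 February 2053.

12 February 2053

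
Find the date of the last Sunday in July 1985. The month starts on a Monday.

28 July 1985

July 1985 begins on a Monday, so the first Sunday is July 7 (6 days later).
July 1985 has 31 days. Adding weeks: 7, 14, 21, 28 — the last one ≤ 31 is the 28th.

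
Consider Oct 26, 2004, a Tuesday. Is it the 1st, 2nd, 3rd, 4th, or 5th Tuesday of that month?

4th

Day 26 falls in week ⌈26/7⌉ of the month.
Days 1–7 hold the 1st Tuesday, 8–14 the 2nd, 15–21 the 3rd, 22–28 the 4th, 29–31 the 5th.
26 is in the range for the 4th.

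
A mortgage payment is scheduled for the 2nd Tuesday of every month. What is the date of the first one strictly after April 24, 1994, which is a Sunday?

April 1994 starts on a Friday; its first Tuesday is the 5th, so the 2nd Tuesday is the 12th — April 12, 1994.
That is not after April 24, 1994, so look at May 1994.
May 1994 starts on a Sunday; its first Tuesday is the 3rd, so the 2nd Tuesday is the 10th — May 10, 1994.

May 10, 1994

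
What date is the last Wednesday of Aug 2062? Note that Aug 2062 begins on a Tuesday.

Aug 2062 begins on a Tuesday, so the first Wednesday is Aug 2 (1 day later).
Aug 2062 has 31 days. Adding weeks: 2, 9, 16, 23, 30 — the last one ≤ 31 is the 30th.

Aug 30, 2062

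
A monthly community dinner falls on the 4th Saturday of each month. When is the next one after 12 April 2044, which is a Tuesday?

23 April 2044

April 2044 starts on a Friday; its first Saturday is the 2nd, so the 4th Saturday is the 23rd — 23 April 2044.
23 April 2044 is after 12 April 2044, so that is the next one.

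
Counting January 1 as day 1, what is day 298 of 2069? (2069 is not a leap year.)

Oct 25, 2069

Jan has 31 days (298 − 31 = 267 remain).
Feb has 28 days (267 − 28 = 239 remain).
Mar has 31 days (239 − 31 = 208 remain).
Apr has 30 days (208 − 30 = 178 remain).
May has 31 days (178 − 31 = 147 remain).
Jun has 30 days (147 − 30 = 117 remain).
Jul has 31 days (117 − 31 = 86 remain).
Aug has 31 days (86 − 31 = 55 remain).
Sep has 30 days (55 − 30 = 25 remain).
25 into Oct → Oct 25.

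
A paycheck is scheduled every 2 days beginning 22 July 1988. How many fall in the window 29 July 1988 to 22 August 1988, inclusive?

12

Occurrences land 2·i days after 22 July 1988 for i = 0, 1, 2, …
29 July 1988 is 7 days after the start; 7 ÷ 2 = 3 remainder 1; since the remainder is 1, round up to i = 4. First occurrence in the window: #5 on 30 July 1988 (4×2 = 8 days in).
22 August 1988 is 31 days after the start; 31 ÷ 2 = 15 remainder 1. Last occurrence in the window: #16 on 21 August 1988.
Occurrences #5 through #16: 12 in total.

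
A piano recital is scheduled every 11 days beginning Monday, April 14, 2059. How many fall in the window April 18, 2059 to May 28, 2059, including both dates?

4

Occurrences land 11·i days after April 14, 2059 for i = 0, 1, 2, …
April 18, 2059 is 4 days after the start; 4 ÷ 11 = 0 remainder 4; since the remainder is 4, round up to i = 1. First occurrence in the window: #2 on April 25, 2059 (1×11 = 11 days in).
May 28, 2059 is 44 days after the start; 44 ÷ 11 = 4 remainder 0. Last occurrence in the window: #5 on May 28, 2059.
Occurrences #2 through #5: 4 in total.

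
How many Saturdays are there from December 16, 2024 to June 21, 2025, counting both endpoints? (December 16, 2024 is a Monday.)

December 16, 2024 is a Monday; the first Saturday on or after it is December 21, 2024 (5 days later).
From December 21, 2024 to June 21, 2025: 10 + 31 + 28 + 31 + 30 + 31 + 21 = 182 days (rest of December, January, February, March, April, May, June).
182 ÷ 7 = 26 full weeks with remainder 0, so 26 more Saturdays after the first → 27.

27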